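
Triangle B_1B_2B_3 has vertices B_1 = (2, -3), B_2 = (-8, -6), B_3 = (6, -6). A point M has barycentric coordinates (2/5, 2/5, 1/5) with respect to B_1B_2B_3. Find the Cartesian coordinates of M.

M = (2/5)·B_1 + (2/5)·B_2 + (1/5)·B_3.
x-coordinate: (2/5)·2 + (2/5)·(-8) + (1/5)·6 = -6/5.
y-coordinate: (2/5)·(-3) + (2/5)·(-6) + (1/5)·(-6) = -24/5.

(-6/5, -24/5)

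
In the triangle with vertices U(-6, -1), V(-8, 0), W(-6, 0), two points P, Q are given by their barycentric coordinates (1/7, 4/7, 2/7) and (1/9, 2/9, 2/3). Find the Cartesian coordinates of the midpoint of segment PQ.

(-428/63, -8/63)

Barycentric coordinates of the midpoint are the average: (8/63, 25/63, 10/21).
Converting: (8/63)·U + (25/63)·V + (10/21)·W = (-428/63, -8/63).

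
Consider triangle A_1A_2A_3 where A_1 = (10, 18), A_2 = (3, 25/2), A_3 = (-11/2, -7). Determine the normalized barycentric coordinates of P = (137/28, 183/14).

(5/14, 4/7, 1/14)

Signed area of the reference triangle: [A_1A_2A_3] = ½·(10·(25/2−(-7)) + 3·(-7−18) + (-11/2)·(18−(25/2))) = ½·(195 − 75 − 121/4) = 359/8.
[PA_2A_3] = ½·((137/28)·(25/2−(-7)) + 3·(-7−(183/14)) + (-11/2)·(183/14−(25/2))) = ½·(5343/56 − 843/14 − 22/7) = 1795/112, so the A_1-coordinate is (1795/112)/(359/8) = 5/14.
[A_1PA_3] = ½·(10·(183/14−(-7)) + (137/28)·(-7−18) + (-11/2)·(18−(183/14))) = ½·(1405/7 − 3425/28 − 759/28) = 359/14, so the A_2-coordinate is 4/7.
[A_1A_2P] = ½·(10·(25/2−(183/14)) + 3·(183/14−18) + (137/28)·(18−(25/2))) = ½·(-40/7 − 207/14 + 1507/56) = 359/112, so the A_3-coordinate is 1/14.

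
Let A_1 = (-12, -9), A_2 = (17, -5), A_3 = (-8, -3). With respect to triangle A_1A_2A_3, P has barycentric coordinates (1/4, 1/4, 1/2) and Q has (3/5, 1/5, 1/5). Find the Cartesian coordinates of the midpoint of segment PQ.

Barycentric coordinates of the midpoint are the average: (17/40, 9/40, 7/20).
Converting: (17/40)·A_1 + (9/40)·A_2 + (7/20)·A_3 = (-163/40, -6).

(-163/40, -6)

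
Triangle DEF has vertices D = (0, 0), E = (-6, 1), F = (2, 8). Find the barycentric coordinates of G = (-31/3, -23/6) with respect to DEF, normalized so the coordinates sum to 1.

(1/6, 3/2, -2/3)

Signed area of the reference triangle: [DEF] = ½·(0·(1−8) + (-6)·(8−0) + 2·(0−1)) = ½·(0 − 48 − 2) = -25.
[GEF] = ½·((-31/3)·(1−8) + (-6)·(8−(-23/6)) + 2·(-23/6−1)) = ½·(217/3 − 71 − 29/3) = -25/6, so the D-coordinate is (-25/6)/(-25) = 1/6.
[DGF] = ½·(0·(-23/6−8) + (-31/3)·(8−0) + 2·(0−(-23/6))) = ½·(0 − 248/3 + 23/3) = -75/2, so the E-coordinate is 3/2.
[DEG] = ½·(0·(1−(-23/6)) + (-6)·(-23/6−0) + (-31/3)·(0−1)) = ½·(0 + 23 + 31/3) = 50/3, so the F-coordinate is -2/3.
Check: 1/6 + 3/2 − 2/3 = 1.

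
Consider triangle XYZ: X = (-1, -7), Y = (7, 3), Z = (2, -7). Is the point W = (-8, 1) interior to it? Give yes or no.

Barycentric coordinates of W: (14/3, 4/5, -67/15).
The three coordinates are positive, positive, negative; a point is interior exactly when all three are positive.

no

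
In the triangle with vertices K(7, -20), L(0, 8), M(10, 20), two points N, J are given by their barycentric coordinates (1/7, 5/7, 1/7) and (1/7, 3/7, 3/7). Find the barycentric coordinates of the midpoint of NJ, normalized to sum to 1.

(1/7, 4/7, 2/7)

Since both coordinate triples sum to 1, the midpoint's barycentrics are the componentwise average.
(1/7+1/7)/2 = 1/7; similarly 4/7 and 2/7.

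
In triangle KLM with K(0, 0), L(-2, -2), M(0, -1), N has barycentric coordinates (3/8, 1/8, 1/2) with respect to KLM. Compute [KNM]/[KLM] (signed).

The signed ratio [KNM]/[KLM] equals the barycentric coordinate of N at vertex L, which is 1/8.

1/8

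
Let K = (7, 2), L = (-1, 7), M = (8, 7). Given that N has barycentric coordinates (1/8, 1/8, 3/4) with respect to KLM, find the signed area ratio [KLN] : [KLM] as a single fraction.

The signed ratio [KLN]/[KLM] equals the barycentric coordinate of N at vertex M, which is 3/4.

3/4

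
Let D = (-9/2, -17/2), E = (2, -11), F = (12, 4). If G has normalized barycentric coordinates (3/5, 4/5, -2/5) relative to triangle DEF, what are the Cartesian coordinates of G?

G = (3/5)·D + (4/5)·E + (-2/5)·F.
x-coordinate: (3/5)·(-9/2) + (4/5)·2 + (-2/5)·12 = -59/10.
y-coordinate: (3/5)·(-17/2) + (4/5)·(-11) + (-2/5)·4 = -31/2.

(-59/10, -31/2)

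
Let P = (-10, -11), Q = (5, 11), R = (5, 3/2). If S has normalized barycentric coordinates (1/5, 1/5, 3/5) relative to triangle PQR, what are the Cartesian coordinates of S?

S = (1/5)·P + (1/5)·Q + (3/5)·R.
x-coordinate: (1/5)·(-10) + (1/5)·5 + (3/5)·5 = 2.
y-coordinate: (1/5)·(-11) + (1/5)·11 + (3/5)·(3/2) = 9/10.

(2, 9/10)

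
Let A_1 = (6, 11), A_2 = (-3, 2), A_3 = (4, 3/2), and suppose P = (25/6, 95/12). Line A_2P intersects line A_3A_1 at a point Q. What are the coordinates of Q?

(28/5, 91/10)

Barycentric coordinates of P with respect to A_1A_2A_3: (2/3, 1/6, 1/6).
On side A_3A_1 the A_2-coordinate is zero; dropping P's A_2-weight 1/6 and renormalizing the remaining 1/6 : 2/3 gives weights 1/5, 4/5 on A_3, A_1.
Q = (1/5)·(4, 3/2) + (4/5)·(6, 11) = (28/5, 91/10).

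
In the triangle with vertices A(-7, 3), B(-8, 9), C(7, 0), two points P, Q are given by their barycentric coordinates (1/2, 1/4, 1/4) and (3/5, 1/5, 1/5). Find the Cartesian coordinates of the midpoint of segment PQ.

(-163/40, 147/40)

Barycentric coordinates of the midpoint are the average: (11/20, 9/40, 9/40).
Converting: (11/20)·A + (9/40)·B + (9/40)·C = (-163/40, 147/40).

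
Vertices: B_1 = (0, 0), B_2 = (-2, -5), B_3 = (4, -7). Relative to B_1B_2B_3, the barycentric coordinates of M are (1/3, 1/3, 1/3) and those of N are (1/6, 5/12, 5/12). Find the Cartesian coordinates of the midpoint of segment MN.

Barycentric coordinates of the midpoint are the average: (1/4, 3/8, 3/8).
Converting: (1/4)·B_1 + (3/8)·B_2 + (3/8)·B_3 = (3/4, -9/2).

(3/4, -9/2)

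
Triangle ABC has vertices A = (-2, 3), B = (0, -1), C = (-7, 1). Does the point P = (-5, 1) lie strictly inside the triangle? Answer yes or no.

yes

Barycentric coordinates of P: (1/6, 1/6, 2/3).
The three coordinates are positive, positive, positive; a point is interior exactly when all three are positive.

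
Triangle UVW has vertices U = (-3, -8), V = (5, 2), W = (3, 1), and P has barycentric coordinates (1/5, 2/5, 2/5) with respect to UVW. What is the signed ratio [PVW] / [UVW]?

1/5

The signed ratio [PVW]/[UVW] equals the barycentric coordinate of P at vertex U, which is 1/5.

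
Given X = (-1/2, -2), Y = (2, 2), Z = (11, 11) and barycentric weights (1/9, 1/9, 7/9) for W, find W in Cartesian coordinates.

W = (1/9)·X + (1/9)·Y + (7/9)·Z.
x-coordinate: (1/9)·(-1/2) + (1/9)·2 + (7/9)·11 = 157/18.
y-coordinate: (1/9)·(-2) + (1/9)·2 + (7/9)·11 = 77/9.

(157/18, 77/9)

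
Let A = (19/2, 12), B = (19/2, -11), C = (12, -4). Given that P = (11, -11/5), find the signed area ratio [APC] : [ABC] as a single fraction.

1/5

[ABC] = ½·((19/2)·(-11−(-4)) + (19/2)·(-4−12) + 12·(12−(-11))) = ½·(-133/2 − 152 + 276) = 115/4.
[APC] = ½·((19/2)·(-11/5−(-4)) + 11·(-4−12) + 12·(12−(-11/5))) = ½·(171/10 − 176 + 852/5) = 23/4, so the ratio is (23/4)/(115/4) = 1/5.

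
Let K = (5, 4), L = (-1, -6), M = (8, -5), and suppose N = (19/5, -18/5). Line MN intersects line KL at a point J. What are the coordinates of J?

Barycentric coordinates of N with respect to KLM: (1/5, 2/5, 2/5).
On side KL the M-coordinate is zero; dropping N's M-weight 2/5 and renormalizing the remaining 1/5 : 2/5 gives weights 1/3, 2/3 on K, L.
J = (1/3)·(5, 4) + (2/3)·(-1, -6) = (1, -8/3).

(1, -8/3)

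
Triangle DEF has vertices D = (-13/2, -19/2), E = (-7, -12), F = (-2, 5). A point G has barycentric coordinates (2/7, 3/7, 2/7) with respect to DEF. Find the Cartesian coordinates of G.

G = (2/7)·D + (3/7)·E + (2/7)·F.
x-coordinate: (2/7)·(-13/2) + (3/7)·(-7) + (2/7)·(-2) = -38/7.
y-coordinate: (2/7)·(-19/2) + (3/7)·(-12) + (2/7)·5 = -45/7.

(-38/7, -45/7)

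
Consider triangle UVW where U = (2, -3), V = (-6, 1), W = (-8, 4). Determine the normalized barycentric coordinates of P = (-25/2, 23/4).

(-5/8, 7/8, 3/4)

Signed area of the reference triangle: [UVW] = ½·(2·(1−4) + (-6)·(4−(-3)) + (-8)·(-3−1)) = ½·(-6 − 42 + 32) = -8.
[PVW] = ½·((-25/2)·(1−4) + (-6)·(4−(23/4)) + (-8)·(23/4−1)) = ½·(75/2 + 21/2 − 38) = 5, so the U-coordinate is 5/(-8) = -5/8.
[UPW] = ½·(2·(23/4−4) + (-25/2)·(4−(-3)) + (-8)·(-3−(23/4))) = ½·(7/2 − 175/2 + 70) = -7, so the V-coordinate is 7/8.
[UVP] = ½·(2·(1−(23/4)) + (-6)·(23/4−(-3)) + (-25/2)·(-3−1)) = ½·(-19/2 − 105/2 + 50) = -6, so the W-coordinate is 3/4.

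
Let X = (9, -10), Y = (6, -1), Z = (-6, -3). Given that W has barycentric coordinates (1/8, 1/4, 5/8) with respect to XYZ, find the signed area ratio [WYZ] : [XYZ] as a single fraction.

1/8

The signed ratio [WYZ]/[XYZ] equals the barycentric coordinate of W at vertex X, which is 1/8.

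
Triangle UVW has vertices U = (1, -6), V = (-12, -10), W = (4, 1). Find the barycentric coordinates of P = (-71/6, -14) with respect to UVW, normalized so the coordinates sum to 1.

(5/6, 5/6, -2/3)

Signed area of the reference triangle: [UVW] = ½·(1·(-10−1) + (-12)·(1−(-6)) + 4·(-6−(-10))) = ½·(-11 − 84 + 16) = -79/2.
[PVW] = ½·((-71/6)·(-10−1) + (-12)·(1−(-14)) + 4·(-14−(-10))) = ½·(781/6 − 180 − 16) = -395/12, so the U-coordinate is (-395/12)/(-79/2) = 5/6.
[UPW] = ½·(1·(-14−1) + (-71/6)·(1−(-6)) + 4·(-6−(-14))) = ½·(-15 − 497/6 + 32) = -395/12, so the V-coordinate is 5/6.
[UVP] = ½·(1·(-10−(-14)) + (-12)·(-14−(-6)) + (-71/6)·(-6−(-10))) = ½·(4 + 96 − 142/3) = 79/3, so the W-coordinate is -2/3.
Check: 5/6 + 5/6 − 2/3 = 1.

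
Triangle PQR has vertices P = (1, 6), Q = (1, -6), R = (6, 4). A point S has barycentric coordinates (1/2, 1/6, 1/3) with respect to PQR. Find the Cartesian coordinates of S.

(8/3, 10/3)

S = (1/2)·P + (1/6)·Q + (1/3)·R.
x-coordinate: (1/2)·1 + (1/6)·1 + (1/3)·6 = 8/3.
y-coordinate: (1/2)·6 + (1/6)·(-6) + (1/3)·4 = 10/3.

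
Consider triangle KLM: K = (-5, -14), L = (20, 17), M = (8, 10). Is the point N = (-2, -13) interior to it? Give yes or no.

Barycentric coordinates of N: (206/197, 59/197, -68/197).
The three coordinates are positive, positive, negative; a point is interior exactly when all three are positive.

no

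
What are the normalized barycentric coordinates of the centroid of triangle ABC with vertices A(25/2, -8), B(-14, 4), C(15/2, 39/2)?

(1/3, 1/3, 1/3)

The centroid is the average of the vertices, so each weight is 1/3.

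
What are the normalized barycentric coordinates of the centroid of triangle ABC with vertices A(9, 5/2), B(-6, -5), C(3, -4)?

The centroid is the average of the vertices, so each weight is 1/3.

(1/3, 1/3, 1/3)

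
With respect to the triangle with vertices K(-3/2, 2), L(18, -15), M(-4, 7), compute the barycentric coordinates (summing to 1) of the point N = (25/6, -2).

(1/3, 1/3, 1/3)

Signed area of the reference triangle: [KLM] = ½·((-3/2)·(-15−7) + 18·(7−2) + (-4)·(2−(-15))) = ½·(33 + 90 − 68) = 55/2.
[NLM] = ½·((25/6)·(-15−7) + 18·(7−(-2)) + (-4)·(-2−(-15))) = ½·(-275/3 + 162 − 52) = 55/6, so the K-coordinate is (55/6)/(55/2) = 1/3.
[KNM] = ½·((-3/2)·(-2−7) + (25/6)·(7−2) + (-4)·(2−(-2))) = ½·(27/2 + 125/6 − 16) = 55/6, so the L-coordinate is 1/3.
[KLN] = ½·((-3/2)·(-15−(-2)) + 18·(-2−2) + (25/6)·(2−(-15))) = ½·(39/2 − 72 + 425/6) = 55/6, so the M-coordinate is 1/3.
Check: 1/3 + 1/3 + 1/3 = 1.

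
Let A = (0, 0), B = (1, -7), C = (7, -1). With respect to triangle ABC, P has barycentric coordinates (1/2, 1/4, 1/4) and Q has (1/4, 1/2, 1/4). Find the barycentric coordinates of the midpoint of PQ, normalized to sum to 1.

Since both coordinate triples sum to 1, the midpoint's barycentrics are the componentwise average.
(1/2+1/4)/2 = 3/8; similarly 3/8 and 1/4.

(3/8, 3/8, 1/4)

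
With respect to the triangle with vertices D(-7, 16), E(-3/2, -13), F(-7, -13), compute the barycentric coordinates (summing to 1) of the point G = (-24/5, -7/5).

(2/5, 2/5, 1/5)

Signed area of the reference triangle: [DEF] = ½·((-7)·(-13−(-13)) + (-3/2)·(-13−16) + (-7)·(16−(-13))) = ½·(0 + 87/2 − 203) = -319/4.
[GEF] = ½·((-24/5)·(-13−(-13)) + (-3/2)·(-13−(-7/5)) + (-7)·(-7/5−(-13))) = ½·(0 + 87/5 − 406/5) = -319/10, so the D-coordinate is (-319/10)/(-319/4) = 2/5.
[DGF] = ½·((-7)·(-7/5−(-13)) + (-24/5)·(-13−16) + (-7)·(16−(-7/5))) = ½·(-406/5 + 696/5 − 609/5) = -319/10, so the E-coordinate is 2/5.
[DEG] = ½·((-7)·(-13−(-7/5)) + (-3/2)·(-7/5−16) + (-24/5)·(16−(-13))) = ½·(406/5 + 261/10 − 696/5) = -319/20, so the F-coordinate is 1/5.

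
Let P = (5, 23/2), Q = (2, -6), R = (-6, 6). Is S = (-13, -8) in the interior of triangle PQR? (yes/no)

no

Barycentric coordinates of S: (-49/44, 21/32, 513/352).
The three coordinates are negative, positive, positive; a point is interior exactly when all three are positive.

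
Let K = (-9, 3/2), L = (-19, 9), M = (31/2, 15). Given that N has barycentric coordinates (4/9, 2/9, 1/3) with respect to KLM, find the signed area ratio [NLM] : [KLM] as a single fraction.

4/9

The signed ratio [NLM]/[KLM] equals the barycentric coordinate of N at vertex K, which is 4/9.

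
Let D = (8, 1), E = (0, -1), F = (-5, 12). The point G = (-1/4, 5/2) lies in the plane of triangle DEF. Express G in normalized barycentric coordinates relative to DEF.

(1/8, 5/8, 1/4)

Signed area of the reference triangle: [DEF] = ½·(8·(-1−12) + 0·(12−1) + (-5)·(1−(-1))) = ½·(-104 + 0 − 10) = -57.
[GEF] = ½·((-1/4)·(-1−12) + 0·(12−(5/2)) + (-5)·(5/2−(-1))) = ½·(13/4 + 0 − 35/2) = -57/8, so the D-coordinate is (-57/8)/(-57) = 1/8.
[DGF] = ½·(8·(5/2−12) + (-1/4)·(12−1) + (-5)·(1−(5/2))) = ½·(-76 − 11/4 + 15/2) = -285/8, so the E-coordinate is 5/8.
[DEG] = ½·(8·(-1−(5/2)) + 0·(5/2−1) + (-1/4)·(1−(-1))) = ½·(-28 + 0 − 1/2) = -57/4, so the F-coordinate is 1/4.
Check: 1/8 + 5/8 + 1/4 = 1.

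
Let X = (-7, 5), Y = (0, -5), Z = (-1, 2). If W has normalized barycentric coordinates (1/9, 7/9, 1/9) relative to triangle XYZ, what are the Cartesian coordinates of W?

W = (1/9)·X + (7/9)·Y + (1/9)·Z.
x-coordinate: (1/9)·(-7) + (7/9)·0 + (1/9)·(-1) = -8/9.
y-coordinate: (1/9)·5 + (7/9)·(-5) + (1/9)·2 = -28/9.

(-8/9, -28/9)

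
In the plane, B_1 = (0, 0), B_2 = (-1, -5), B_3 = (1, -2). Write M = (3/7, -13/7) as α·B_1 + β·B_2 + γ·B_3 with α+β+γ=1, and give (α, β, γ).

Signed area of the reference triangle: [B_1B_2B_3] = ½·(0·(-5−(-2)) + (-1)·(-2−0) + 1·(0−(-5))) = ½·(0 + 2 + 5) = 7/2.
[MB_2B_3] = ½·((3/7)·(-5−(-2)) + (-1)·(-2−(-13/7)) + 1·(-13/7−(-5))) = ½·(-9/7 + 1/7 + 22/7) = 1, so the B_1-coordinate is 1/(7/2) = 2/7.
[B_1MB_3] = ½·(0·(-13/7−(-2)) + (3/7)·(-2−0) + 1·(0−(-13/7))) = ½·(0 − 6/7 + 13/7) = 1/2, so the B_2-coordinate is 1/7.
[B_1B_2M] = ½·(0·(-5−(-13/7)) + (-1)·(-13/7−0) + (3/7)·(0−(-5))) = ½·(0 + 13/7 + 15/7) = 2, so the B_3-coordinate is 4/7.

(2/7, 1/7, 4/7)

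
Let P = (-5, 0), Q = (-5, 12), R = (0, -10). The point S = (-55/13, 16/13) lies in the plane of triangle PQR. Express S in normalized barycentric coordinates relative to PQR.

Signed area of the reference triangle: [PQR] = ½·((-5)·(12−(-10)) + (-5)·(-10−0) + 0·(0−12)) = ½·(-110 + 50 + 0) = -30.
[SQR] = ½·((-55/13)·(12−(-10)) + (-5)·(-10−(16/13)) + 0·(16/13−12)) = ½·(-1210/13 + 730/13 + 0) = -240/13, so the P-coordinate is (-240/13)/(-30) = 8/13.
[PSR] = ½·((-5)·(16/13−(-10)) + (-55/13)·(-10−0) + 0·(0−(16/13))) = ½·(-730/13 + 550/13 + 0) = -90/13, so the Q-coordinate is 3/13.
[PQS] = ½·((-5)·(12−(16/13)) + (-5)·(16/13−0) + (-55/13)·(0−12)) = ½·(-700/13 − 80/13 + 660/13) = -60/13, so the R-coordinate is 2/13.

(8/13, 3/13, 2/13)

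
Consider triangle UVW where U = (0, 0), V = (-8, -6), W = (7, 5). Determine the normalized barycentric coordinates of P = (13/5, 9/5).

Signed area of the reference triangle: [UVW] = ½·(0·(-6−5) + (-8)·(5−0) + 7·(0−(-6))) = ½·(0 − 40 + 42) = 1.
[PVW] = ½·((13/5)·(-6−5) + (-8)·(5−(9/5)) + 7·(9/5−(-6))) = ½·(-143/5 − 128/5 + 273/5) = 1/5, so the U-coordinate is (1/5)/1 = 1/5.
[UPW] = ½·(0·(9/5−5) + (13/5)·(5−0) + 7·(0−(9/5))) = ½·(0 + 13 − 63/5) = 1/5, so the V-coordinate is 1/5.
[UVP] = ½·(0·(-6−(9/5)) + (-8)·(9/5−0) + (13/5)·(0−(-6))) = ½·(0 − 72/5 + 78/5) = 3/5, so the W-coordinate is 3/5.

(1/5, 1/5, 3/5)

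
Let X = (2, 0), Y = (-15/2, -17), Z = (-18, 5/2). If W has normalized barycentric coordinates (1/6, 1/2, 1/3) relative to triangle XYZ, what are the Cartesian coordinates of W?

W = (1/6)·X + (1/2)·Y + (1/3)·Z.
x-coordinate: (1/6)·2 + (1/2)·(-15/2) + (1/3)·(-18) = -113/12.
y-coordinate: (1/6)·0 + (1/2)·(-17) + (1/3)·(5/2) = -23/3.

(-113/12, -23/3)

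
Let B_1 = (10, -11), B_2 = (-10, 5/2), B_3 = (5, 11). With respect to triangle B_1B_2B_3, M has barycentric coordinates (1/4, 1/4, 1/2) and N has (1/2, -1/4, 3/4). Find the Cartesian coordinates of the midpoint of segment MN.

(55/8, 11/4)

Barycentric coordinates of the midpoint are the average: (3/8, 0, 5/8).
Converting: (3/8)·B_1 + 0·B_2 + (5/8)·B_3 = (55/8, 11/4).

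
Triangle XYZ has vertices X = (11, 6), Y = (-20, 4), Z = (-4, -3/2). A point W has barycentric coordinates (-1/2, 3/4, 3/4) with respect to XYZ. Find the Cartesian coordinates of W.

W = (-1/2)·X + (3/4)·Y + (3/4)·Z.
x-coordinate: (-1/2)·11 + (3/4)·(-20) + (3/4)·(-4) = -47/2.
y-coordinate: (-1/2)·6 + (3/4)·4 + (3/4)·(-3/2) = -9/8.

(-47/2, -9/8)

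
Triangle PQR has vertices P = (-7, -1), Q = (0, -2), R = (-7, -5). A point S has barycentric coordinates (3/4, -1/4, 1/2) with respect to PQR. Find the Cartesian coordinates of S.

S = (3/4)·P + (-1/4)·Q + (1/2)·R.
x-coordinate: (3/4)·(-7) + (-1/4)·0 + (1/2)·(-7) = -35/4.
y-coordinate: (3/4)·(-1) + (-1/4)·(-2) + (1/2)·(-5) = -11/4.

(-35/4, -11/4)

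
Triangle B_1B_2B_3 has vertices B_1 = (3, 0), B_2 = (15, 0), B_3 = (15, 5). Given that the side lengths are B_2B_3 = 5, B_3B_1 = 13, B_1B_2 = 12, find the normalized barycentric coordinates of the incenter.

(1/6, 13/30, 2/5)

The incenter has barycentric coordinates proportional to the opposite side lengths: (5 : 13 : 12).
Normalizing by 5+13+12 = 30 gives (1/6, 13/30, 2/5).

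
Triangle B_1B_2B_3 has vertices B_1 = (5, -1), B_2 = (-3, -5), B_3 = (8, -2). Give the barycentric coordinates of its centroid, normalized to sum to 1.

The centroid is the average of the vertices, so each weight is 1/3.

(1/3, 1/3, 1/3)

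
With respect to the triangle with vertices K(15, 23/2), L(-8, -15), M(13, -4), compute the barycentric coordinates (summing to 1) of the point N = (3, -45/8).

Signed area of the reference triangle: [KLM] = ½·(15·(-15−(-4)) + (-8)·(-4−(23/2)) + 13·(23/2−(-15))) = ½·(-165 + 124 + 689/2) = 607/4.
[NLM] = ½·(3·(-15−(-4)) + (-8)·(-4−(-45/8)) + 13·(-45/8−(-15))) = ½·(-33 − 13 + 975/8) = 607/16, so the K-coordinate is (607/16)/(607/4) = 1/4.
[KNM] = ½·(15·(-45/8−(-4)) + 3·(-4−(23/2)) + 13·(23/2−(-45/8))) = ½·(-195/8 − 93/2 + 1781/8) = 607/8, so the L-coordinate is 1/2.
[KLN] = ½·(15·(-15−(-45/8)) + (-8)·(-45/8−(23/2)) + 3·(23/2−(-15))) = ½·(-1125/8 + 137 + 159/2) = 607/16, so the M-coordinate is 1/4.
Check: 1/4 + 1/2 + 1/4 = 1.

(1/4, 1/2, 1/4)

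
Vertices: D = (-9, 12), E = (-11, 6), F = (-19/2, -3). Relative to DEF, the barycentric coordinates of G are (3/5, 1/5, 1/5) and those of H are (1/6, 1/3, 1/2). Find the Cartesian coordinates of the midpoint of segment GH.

Barycentric coordinates of the midpoint are the average: (23/60, 4/15, 7/20).
Converting: (23/60)·D + (4/15)·E + (7/20)·F = (-233/24, 103/20).

(-233/24, 103/20)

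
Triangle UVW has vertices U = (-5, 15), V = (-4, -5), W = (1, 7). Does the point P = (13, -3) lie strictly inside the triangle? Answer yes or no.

Barycentric coordinates of P: (-97/56, -9/28, 171/56).
The three coordinates are negative, negative, positive; a point is interior exactly when all three are positive.

no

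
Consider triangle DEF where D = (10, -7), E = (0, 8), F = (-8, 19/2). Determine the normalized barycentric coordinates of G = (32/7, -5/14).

(4/7, 2/7, 1/7)

Signed area of the reference triangle: [DEF] = ½·(10·(8−(19/2)) + 0·(19/2−(-7)) + (-8)·(-7−8)) = ½·(-15 + 0 + 120) = 105/2.
[GEF] = ½·((32/7)·(8−(19/2)) + 0·(19/2−(-5/14)) + (-8)·(-5/14−8)) = ½·(-48/7 + 0 + 468/7) = 30, so the D-coordinate is 30/(105/2) = 4/7.
[DGF] = ½·(10·(-5/14−(19/2)) + (32/7)·(19/2−(-7)) + (-8)·(-7−(-5/14))) = ½·(-690/7 + 528/7 + 372/7) = 15, so the E-coordinate is 2/7.
[DEG] = ½·(10·(8−(-5/14)) + 0·(-5/14−(-7)) + (32/7)·(-7−8)) = ½·(585/7 + 0 − 480/7) = 15/2, so the F-coordinate is 1/7.
Check: 4/7 + 2/7 + 1/7 = 1.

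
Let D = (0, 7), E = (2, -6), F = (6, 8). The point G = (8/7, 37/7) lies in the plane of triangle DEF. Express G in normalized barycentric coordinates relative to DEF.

(5/7, 1/7, 1/7)

Signed area of the reference triangle: [DEF] = ½·(0·(-6−8) + 2·(8−7) + 6·(7−(-6))) = ½·(0 + 2 + 78) = 40.
[GEF] = ½·((8/7)·(-6−8) + 2·(8−(37/7)) + 6·(37/7−(-6))) = ½·(-16 + 38/7 + 474/7) = 200/7, so the D-coordinate is (200/7)/40 = 5/7.
[DGF] = ½·(0·(37/7−8) + (8/7)·(8−7) + 6·(7−(37/7))) = ½·(0 + 8/7 + 72/7) = 40/7, so the E-coordinate is 1/7.
[DEG] = ½·(0·(-6−(37/7)) + 2·(37/7−7) + (8/7)·(7−(-6))) = ½·(0 − 24/7 + 104/7) = 40/7, so the F-coordinate is 1/7.
Check: 5/7 + 1/7 + 1/7 = 1.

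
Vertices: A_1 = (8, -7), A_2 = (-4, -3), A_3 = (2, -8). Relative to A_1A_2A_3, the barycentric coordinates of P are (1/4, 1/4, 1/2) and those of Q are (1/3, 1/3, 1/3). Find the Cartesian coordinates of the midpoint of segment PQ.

Barycentric coordinates of the midpoint are the average: (7/24, 7/24, 5/12).
Converting: (7/24)·A_1 + (7/24)·A_2 + (5/12)·A_3 = (2, -25/4).

(2, -25/4)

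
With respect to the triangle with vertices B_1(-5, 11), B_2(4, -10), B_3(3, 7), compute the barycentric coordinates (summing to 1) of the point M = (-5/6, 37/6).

(1/2, 1/6, 1/3)

Signed area of the reference triangle: [B_1B_2B_3] = ½·((-5)·(-10−7) + 4·(7−11) + 3·(11−(-10))) = ½·(85 − 16 + 63) = 66.
[MB_2B_3] = ½·((-5/6)·(-10−7) + 4·(7−(37/6)) + 3·(37/6−(-10))) = ½·(85/6 + 10/3 + 97/2) = 33, so the B_1-coordinate is 33/66 = 1/2.
[B_1MB_3] = ½·((-5)·(37/6−7) + (-5/6)·(7−11) + 3·(11−(37/6))) = ½·(25/6 + 10/3 + 29/2) = 11, so the B_2-coordinate is 1/6.
[B_1B_2M] = ½·((-5)·(-10−(37/6)) + 4·(37/6−11) + (-5/6)·(11−(-10))) = ½·(485/6 − 58/3 − 35/2) = 22, so the B_3-coordinate is 1/3.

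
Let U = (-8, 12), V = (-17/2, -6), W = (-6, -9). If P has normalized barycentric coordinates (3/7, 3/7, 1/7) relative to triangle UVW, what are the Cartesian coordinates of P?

P = (3/7)·U + (3/7)·V + (1/7)·W.
x-coordinate: (3/7)·(-8) + (3/7)·(-17/2) + (1/7)·(-6) = -111/14.
y-coordinate: (3/7)·12 + (3/7)·(-6) + (1/7)·(-9) = 9/7.

(-111/14, 9/7)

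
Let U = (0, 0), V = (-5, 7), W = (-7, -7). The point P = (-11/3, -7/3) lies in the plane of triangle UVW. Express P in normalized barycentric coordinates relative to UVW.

Signed area of the reference triangle: [UVW] = ½·(0·(7−(-7)) + (-5)·(-7−0) + (-7)·(0−7)) = ½·(0 + 35 + 49) = 42.
[PVW] = ½·((-11/3)·(7−(-7)) + (-5)·(-7−(-7/3)) + (-7)·(-7/3−7)) = ½·(-154/3 + 70/3 + 196/3) = 56/3, so the U-coordinate is (56/3)/42 = 4/9.
[UPW] = ½·(0·(-7/3−(-7)) + (-11/3)·(-7−0) + (-7)·(0−(-7/3))) = ½·(0 + 77/3 − 49/3) = 14/3, so the V-coordinate is 1/9.
[UVP] = ½·(0·(7−(-7/3)) + (-5)·(-7/3−0) + (-11/3)·(0−7)) = ½·(0 + 35/3 + 77/3) = 56/3, so the W-coordinate is 4/9.

(4/9, 1/9, 4/9)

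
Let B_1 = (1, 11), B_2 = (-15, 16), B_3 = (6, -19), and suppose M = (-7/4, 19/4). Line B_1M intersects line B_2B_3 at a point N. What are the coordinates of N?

(-9/2, -3/2)

Barycentric coordinates of M with respect to B_1B_2B_3: (1/2, 1/4, 1/4).
On side B_2B_3 the B_1-coordinate is zero; dropping M's B_1-weight 1/2 and renormalizing the remaining 1/4 : 1/4 gives weights 1/2, 1/2 on B_2, B_3.
N = (1/2)·(-15, 16) + (1/2)·(6, -19) = (-9/2, -3/2).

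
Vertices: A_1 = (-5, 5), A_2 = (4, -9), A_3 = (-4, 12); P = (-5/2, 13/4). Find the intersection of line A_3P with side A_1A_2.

Barycentric coordinates of P with respect to A_1A_2A_3: (1/2, 1/4, 1/4).
On side A_1A_2 the A_3-coordinate is zero; dropping P's A_3-weight 1/4 and renormalizing the remaining 1/2 : 1/4 gives weights 2/3, 1/3 on A_1, A_2.
Q = (2/3)·(-5, 5) + (1/3)·(4, -9) = (-2, 1/3).

(-2, 1/3)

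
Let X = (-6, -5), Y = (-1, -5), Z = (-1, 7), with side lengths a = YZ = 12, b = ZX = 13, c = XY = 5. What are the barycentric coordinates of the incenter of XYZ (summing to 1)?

(2/5, 13/30, 1/6)

The incenter has barycentric coordinates proportional to the opposite side lengths: (12 : 13 : 5).
Normalizing by 12+13+5 = 30 gives (2/5, 13/30, 1/6).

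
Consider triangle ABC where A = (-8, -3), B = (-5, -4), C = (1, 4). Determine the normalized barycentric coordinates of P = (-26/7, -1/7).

Signed area of the reference triangle: [ABC] = ½·((-8)·(-4−4) + (-5)·(4−(-3)) + 1·(-3−(-4))) = ½·(64 − 35 + 1) = 15.
[PBC] = ½·((-26/7)·(-4−4) + (-5)·(4−(-1/7)) + 1·(-1/7−(-4))) = ½·(208/7 − 145/7 + 27/7) = 45/7, so the A-coordinate is (45/7)/15 = 3/7.
[APC] = ½·((-8)·(-1/7−4) + (-26/7)·(4−(-3)) + 1·(-3−(-1/7))) = ½·(232/7 − 26 − 20/7) = 15/7, so the B-coordinate is 1/7.
[ABP] = ½·((-8)·(-4−(-1/7)) + (-5)·(-1/7−(-3)) + (-26/7)·(-3−(-4))) = ½·(216/7 − 100/7 − 26/7) = 45/7, so the C-coordinate is 3/7.

(3/7, 1/7, 3/7)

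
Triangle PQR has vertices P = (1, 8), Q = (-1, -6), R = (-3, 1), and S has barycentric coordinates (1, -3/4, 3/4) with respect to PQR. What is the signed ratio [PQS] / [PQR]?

3/4

The signed ratio [PQS]/[PQR] equals the barycentric coordinate of S at vertex R, which is 3/4.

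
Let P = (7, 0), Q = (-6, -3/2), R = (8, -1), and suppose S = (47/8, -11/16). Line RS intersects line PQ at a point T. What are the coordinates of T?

Barycentric coordinates of S with respect to PQR: (3/8, 1/8, 1/2).
On side PQ the R-coordinate is zero; dropping S's R-weight 1/2 and renormalizing the remaining 3/8 : 1/8 gives weights 3/4, 1/4 on P, Q.
T = (3/4)·(7, 0) + (1/4)·(-6, -3/2) = (15/4, -3/8).

(15/4, -3/8)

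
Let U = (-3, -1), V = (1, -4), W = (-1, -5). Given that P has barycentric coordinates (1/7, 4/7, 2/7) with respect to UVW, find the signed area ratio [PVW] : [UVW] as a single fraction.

The signed ratio [PVW]/[UVW] equals the barycentric coordinate of P at vertex U, which is 1/7.

1/7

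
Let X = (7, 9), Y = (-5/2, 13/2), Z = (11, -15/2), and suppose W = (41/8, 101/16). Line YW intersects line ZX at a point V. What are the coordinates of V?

Barycentric coordinates of W with respect to XYZ: (5/8, 1/4, 1/8).
On side ZX the Y-coordinate is zero; dropping W's Y-weight 1/4 and renormalizing the remaining 1/8 : 5/8 gives weights 1/6, 5/6 on Z, X.
V = (1/6)·(11, -15/2) + (5/6)·(7, 9) = (23/3, 25/4).

(23/3, 25/4)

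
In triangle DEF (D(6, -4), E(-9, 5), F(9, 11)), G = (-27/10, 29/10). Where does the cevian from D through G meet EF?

Barycentric coordinates of G with respect to DEF: (3/10, 3/5, 1/10).
On side EF the D-coordinate is zero; dropping G's D-weight 3/10 and renormalizing the remaining 3/5 : 1/10 gives weights 6/7, 1/7 on E, F.
H = (6/7)·(-9, 5) + (1/7)·(9, 11) = (-45/7, 41/7).

(-45/7, 41/7)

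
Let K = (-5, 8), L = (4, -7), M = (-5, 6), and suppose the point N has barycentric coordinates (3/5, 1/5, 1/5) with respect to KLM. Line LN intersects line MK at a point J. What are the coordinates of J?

Line LN meets MK where the L-coordinate vanishes; zeroing N's L-weight and renormalizing leaves M, K-weights 1/5 : 3/5 → (1/4, 3/4).
So J = (1/4)·M + (3/4)·K = (-5, 15/2).

(-5, 15/2)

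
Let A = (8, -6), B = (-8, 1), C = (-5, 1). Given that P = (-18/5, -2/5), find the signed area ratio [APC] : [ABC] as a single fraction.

[ABC] = ½·(8·(1−1) + (-8)·(1−(-6)) + (-5)·(-6−1)) = ½·(0 − 56 + 35) = -21/2.
[APC] = ½·(8·(-2/5−1) + (-18/5)·(1−(-6)) + (-5)·(-6−(-2/5))) = ½·(-56/5 − 126/5 + 28) = -21/5, so the ratio is (-21/5)/(-21/2) = 2/5.

2/5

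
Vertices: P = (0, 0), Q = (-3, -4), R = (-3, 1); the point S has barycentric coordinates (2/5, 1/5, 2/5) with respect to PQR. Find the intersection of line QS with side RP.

Line QS meets RP where the Q-coordinate vanishes; zeroing S's Q-weight and renormalizing leaves R, P-weights 2/5 : 2/5 → (1/2, 1/2).
So T = (1/2)·R + (1/2)·P = (-3/2, 1/2).

(-3/2, 1/2)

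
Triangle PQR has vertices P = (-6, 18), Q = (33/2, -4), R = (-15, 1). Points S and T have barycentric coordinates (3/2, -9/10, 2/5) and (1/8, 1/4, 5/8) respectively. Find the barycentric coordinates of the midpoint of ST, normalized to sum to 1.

(13/16, -13/40, 41/80)

Since both coordinate triples sum to 1, the midpoint's barycentrics are the componentwise average.
(3/2+1/8)/2 = 13/16; similarly -13/40 and 41/80.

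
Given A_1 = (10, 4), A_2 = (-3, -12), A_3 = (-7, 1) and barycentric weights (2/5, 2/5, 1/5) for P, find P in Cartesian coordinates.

P = (2/5)·A_1 + (2/5)·A_2 + (1/5)·A_3.
x-coordinate: (2/5)·10 + (2/5)·(-3) + (1/5)·(-7) = 7/5.
y-coordinate: (2/5)·4 + (2/5)·(-12) + (1/5)·1 = -3.

(7/5, -3)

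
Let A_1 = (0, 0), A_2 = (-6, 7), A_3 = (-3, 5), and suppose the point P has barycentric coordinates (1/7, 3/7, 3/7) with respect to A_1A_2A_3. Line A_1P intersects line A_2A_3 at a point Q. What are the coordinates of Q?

Line A_1P meets A_2A_3 where the A_1-coordinate vanishes; zeroing P's A_1-weight and renormalizing leaves A_2, A_3-weights 3/7 : 3/7 → (1/2, 1/2).
So Q = (1/2)·A_2 + (1/2)·A_3 = (-9/2, 6).

(-9/2, 6)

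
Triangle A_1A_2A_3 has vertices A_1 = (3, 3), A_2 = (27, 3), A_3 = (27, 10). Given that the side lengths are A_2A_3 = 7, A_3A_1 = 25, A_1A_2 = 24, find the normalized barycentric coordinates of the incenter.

(1/8, 25/56, 3/7)

The incenter has barycentric coordinates proportional to the opposite side lengths: (7 : 25 : 24).
Normalizing by 7+25+24 = 56 gives (1/8, 25/56, 3/7).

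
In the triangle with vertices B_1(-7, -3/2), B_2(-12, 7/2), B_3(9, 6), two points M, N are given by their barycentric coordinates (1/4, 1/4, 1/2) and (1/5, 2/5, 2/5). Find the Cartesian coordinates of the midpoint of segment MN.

(-57/40, 7/2)

Barycentric coordinates of the midpoint are the average: (9/40, 13/40, 9/20).
Converting: (9/40)·B_1 + (13/40)·B_2 + (9/20)·B_3 = (-57/40, 7/2).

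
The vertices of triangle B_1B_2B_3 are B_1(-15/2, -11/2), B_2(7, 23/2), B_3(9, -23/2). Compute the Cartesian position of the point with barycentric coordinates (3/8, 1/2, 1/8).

M = (3/8)·B_1 + (1/2)·B_2 + (1/8)·B_3.
x-coordinate: (3/8)·(-15/2) + (1/2)·7 + (1/8)·9 = 29/16.
y-coordinate: (3/8)·(-11/2) + (1/2)·(23/2) + (1/8)·(-23/2) = 9/4.

(29/16, 9/4)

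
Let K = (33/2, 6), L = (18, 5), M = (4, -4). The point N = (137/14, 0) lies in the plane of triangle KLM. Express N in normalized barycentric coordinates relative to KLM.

Signed area of the reference triangle: [KLM] = ½·((33/2)·(5−(-4)) + 18·(-4−6) + 4·(6−5)) = ½·(297/2 − 180 + 4) = -55/4.
[NLM] = ½·((137/14)·(5−(-4)) + 18·(-4−0) + 4·(0−5)) = ½·(1233/14 − 72 − 20) = -55/28, so the K-coordinate is (-55/28)/(-55/4) = 1/7.
[KNM] = ½·((33/2)·(0−(-4)) + (137/14)·(-4−6) + 4·(6−0)) = ½·(66 − 685/7 + 24) = -55/14, so the L-coordinate is 2/7.
[KLN] = ½·((33/2)·(5−0) + 18·(0−6) + (137/14)·(6−5)) = ½·(165/2 − 108 + 137/14) = -55/7, so the M-coordinate is 4/7.
Check: 1/7 + 2/7 + 4/7 = 1.

(1/7, 2/7, 4/7)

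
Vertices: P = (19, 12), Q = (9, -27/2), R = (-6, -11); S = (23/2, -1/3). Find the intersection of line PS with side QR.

(4, -38/3)

Barycentric coordinates of S with respect to PQR: (1/2, 1/3, 1/6).
On side QR the P-coordinate is zero; dropping S's P-weight 1/2 and renormalizing the remaining 1/3 : 1/6 gives weights 2/3, 1/3 on Q, R.
T = (2/3)·(9, -27/2) + (1/3)·(-6, -11) = (4, -38/3).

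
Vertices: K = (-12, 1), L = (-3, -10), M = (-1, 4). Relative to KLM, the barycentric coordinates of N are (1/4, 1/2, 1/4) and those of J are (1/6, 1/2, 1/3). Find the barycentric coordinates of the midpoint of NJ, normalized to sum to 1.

(5/24, 1/2, 7/24)

Since both coordinate triples sum to 1, the midpoint's barycentrics are the componentwise average.
(1/4+1/6)/2 = 5/24; similarly 1/2 and 7/24.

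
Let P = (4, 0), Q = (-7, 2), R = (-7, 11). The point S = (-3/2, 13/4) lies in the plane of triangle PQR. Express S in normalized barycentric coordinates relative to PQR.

Signed area of the reference triangle: [PQR] = ½·(4·(2−11) + (-7)·(11−0) + (-7)·(0−2)) = ½·(-36 − 77 + 14) = -99/2.
[SQR] = ½·((-3/2)·(2−11) + (-7)·(11−(13/4)) + (-7)·(13/4−2)) = ½·(27/2 − 217/4 − 35/4) = -99/4, so the P-coordinate is (-99/4)/(-99/2) = 1/2.
[PSR] = ½·(4·(13/4−11) + (-3/2)·(11−0) + (-7)·(0−(13/4))) = ½·(-31 − 33/2 + 91/4) = -99/8, so the Q-coordinate is 1/4.
[PQS] = ½·(4·(2−(13/4)) + (-7)·(13/4−0) + (-3/2)·(0−2)) = ½·(-5 − 91/4 + 3) = -99/8, so the R-coordinate is 1/4.
Check: 1/2 + 1/4 + 1/4 = 1.

(1/2, 1/4, 1/4)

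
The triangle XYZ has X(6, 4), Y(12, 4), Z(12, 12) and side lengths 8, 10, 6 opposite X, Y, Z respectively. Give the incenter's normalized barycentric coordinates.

(1/3, 5/12, 1/4)

The incenter has barycentric coordinates proportional to the opposite side lengths: (8 : 10 : 6).
Normalizing by 8+10+6 = 24 gives (1/3, 5/12, 1/4).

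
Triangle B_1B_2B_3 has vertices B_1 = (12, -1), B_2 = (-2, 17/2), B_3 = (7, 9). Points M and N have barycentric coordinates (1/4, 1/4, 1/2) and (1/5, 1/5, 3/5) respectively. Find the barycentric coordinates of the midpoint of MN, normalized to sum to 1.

Since both coordinate triples sum to 1, the midpoint's barycentrics are the componentwise average.
(1/4+1/5)/2 = 9/40; similarly 9/40 and 11/20.

(9/40, 9/40, 11/20)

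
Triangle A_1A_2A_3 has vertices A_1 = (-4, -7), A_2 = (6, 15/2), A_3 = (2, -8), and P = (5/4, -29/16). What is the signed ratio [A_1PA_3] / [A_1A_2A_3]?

[A_1A_2A_3] = ½·((-4)·(15/2−(-8)) + 6·(-8−(-7)) + 2·(-7−(15/2))) = ½·(-62 − 6 − 29) = -97/2.
[A_1PA_3] = ½·((-4)·(-29/16−(-8)) + (5/4)·(-8−(-7)) + 2·(-7−(-29/16))) = ½·(-99/4 − 5/4 − 83/8) = -291/16, so the ratio is (-291/16)/(-97/2) = 3/8.

3/8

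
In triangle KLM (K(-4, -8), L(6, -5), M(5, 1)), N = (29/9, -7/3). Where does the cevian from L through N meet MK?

(17/7, -11/7)

Barycentric coordinates of N with respect to KLM: (2/9, 2/9, 5/9).
On side MK the L-coordinate is zero; dropping N's L-weight 2/9 and renormalizing the remaining 5/9 : 2/9 gives weights 5/7, 2/7 on M, K.
J = (5/7)·(5, 1) + (2/7)·(-4, -8) = (17/7, -11/7).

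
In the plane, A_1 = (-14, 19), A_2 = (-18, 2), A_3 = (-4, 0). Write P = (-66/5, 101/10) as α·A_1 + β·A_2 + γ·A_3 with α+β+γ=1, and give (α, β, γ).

(1/2, 3/10, 1/5)

Signed area of the reference triangle: [A_1A_2A_3] = ½·((-14)·(2−0) + (-18)·(0−19) + (-4)·(19−2)) = ½·(-28 + 342 − 68) = 123.
[PA_2A_3] = ½·((-66/5)·(2−0) + (-18)·(0−(101/10)) + (-4)·(101/10−2)) = ½·(-132/5 + 909/5 − 162/5) = 123/2, so the A_1-coordinate is (123/2)/123 = 1/2.
[A_1PA_3] = ½·((-14)·(101/10−0) + (-66/5)·(0−19) + (-4)·(19−(101/10))) = ½·(-707/5 + 1254/5 − 178/5) = 369/10, so the A_2-coordinate is 3/10.
[A_1A_2P] = ½·((-14)·(2−(101/10)) + (-18)·(101/10−19) + (-66/5)·(19−2)) = ½·(567/5 + 801/5 − 1122/5) = 123/5, so the A_3-coordinate is 1/5.
Check: 1/2 + 3/10 + 1/5 = 1.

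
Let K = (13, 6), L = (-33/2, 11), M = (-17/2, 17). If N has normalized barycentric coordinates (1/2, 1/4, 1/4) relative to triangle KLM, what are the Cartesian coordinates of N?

(1/4, 10)

N = (1/2)·K + (1/4)·L + (1/4)·M.
x-coordinate: (1/2)·13 + (1/4)·(-33/2) + (1/4)·(-17/2) = 1/4.
y-coordinate: (1/2)·6 + (1/4)·11 + (1/4)·17 = 10.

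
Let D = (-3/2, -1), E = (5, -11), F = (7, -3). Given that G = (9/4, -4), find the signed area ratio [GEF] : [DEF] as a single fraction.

1/2

[DEF] = ½·((-3/2)·(-11−(-3)) + 5·(-3−(-1)) + 7·(-1−(-11))) = ½·(12 − 10 + 70) = 36.
[GEF] = ½·((9/4)·(-11−(-3)) + 5·(-3−(-4)) + 7·(-4−(-11))) = ½·(-18 + 5 + 49) = 18, so the ratio is 18/36 = 1/2.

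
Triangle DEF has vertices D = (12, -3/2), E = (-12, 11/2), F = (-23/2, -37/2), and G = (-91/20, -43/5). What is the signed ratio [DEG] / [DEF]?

1/2

[DEF] = ½·(12·(11/2−(-37/2)) + (-12)·(-37/2−(-3/2)) + (-23/2)·(-3/2−(11/2))) = ½·(288 + 204 + 161/2) = 1145/4.
[DEG] = ½·(12·(11/2−(-43/5)) + (-12)·(-43/5−(-3/2)) + (-91/20)·(-3/2−(11/2))) = ½·(846/5 + 426/5 + 637/20) = 1145/8, so the ratio is (1145/8)/(1145/4) = 1/2.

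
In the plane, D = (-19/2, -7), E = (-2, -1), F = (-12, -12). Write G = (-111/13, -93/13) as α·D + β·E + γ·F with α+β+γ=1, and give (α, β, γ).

Signed area of the reference triangle: [DEF] = ½·((-19/2)·(-1−(-12)) + (-2)·(-12−(-7)) + (-12)·(-7−(-1))) = ½·(-209/2 + 10 + 72) = -45/4.
[GEF] = ½·((-111/13)·(-1−(-12)) + (-2)·(-12−(-93/13)) + (-12)·(-93/13−(-1))) = ½·(-1221/13 + 126/13 + 960/13) = -135/26, so the D-coordinate is (-135/26)/(-45/4) = 6/13.
[DGF] = ½·((-19/2)·(-93/13−(-12)) + (-111/13)·(-12−(-7)) + (-12)·(-7−(-93/13))) = ½·(-1197/26 + 555/13 − 24/13) = -135/52, so the E-coordinate is 3/13.
[DEG] = ½·((-19/2)·(-1−(-93/13)) + (-2)·(-93/13−(-7)) + (-111/13)·(-7−(-1))) = ½·(-760/13 + 4/13 + 666/13) = -45/13, so the F-coordinate is 4/13.

(6/13, 3/13, 4/13)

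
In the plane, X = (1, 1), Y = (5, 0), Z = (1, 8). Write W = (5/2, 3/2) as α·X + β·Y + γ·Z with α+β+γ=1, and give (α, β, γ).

Signed area of the reference triangle: [XYZ] = ½·(1·(0−8) + 5·(8−1) + 1·(1−0)) = ½·(-8 + 35 + 1) = 14.
[WYZ] = ½·((5/2)·(0−8) + 5·(8−(3/2)) + 1·(3/2−0)) = ½·(-20 + 65/2 + 3/2) = 7, so the X-coordinate is 7/14 = 1/2.
[XWZ] = ½·(1·(3/2−8) + (5/2)·(8−1) + 1·(1−(3/2))) = ½·(-13/2 + 35/2 − 1/2) = 21/4, so the Y-coordinate is 3/8.
[XYW] = ½·(1·(0−(3/2)) + 5·(3/2−1) + (5/2)·(1−0)) = ½·(-3/2 + 5/2 + 5/2) = 7/4, so the Z-coordinate is 1/8.

(1/2, 3/8, 1/8)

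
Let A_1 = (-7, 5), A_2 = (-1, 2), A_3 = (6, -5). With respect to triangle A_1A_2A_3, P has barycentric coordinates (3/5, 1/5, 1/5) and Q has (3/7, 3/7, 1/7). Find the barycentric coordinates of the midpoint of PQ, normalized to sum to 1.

Since both coordinate triples sum to 1, the midpoint's barycentrics are the componentwise average.
(3/5+3/7)/2 = 18/35; similarly 11/35 and 6/35.

(18/35, 11/35, 6/35)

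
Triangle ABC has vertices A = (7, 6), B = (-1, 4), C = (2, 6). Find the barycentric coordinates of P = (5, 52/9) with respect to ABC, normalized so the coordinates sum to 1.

(2/3, 1/9, 2/9)

Signed area of the reference triangle: [ABC] = ½·(7·(4−6) + (-1)·(6−6) + 2·(6−4)) = ½·(-14 + 0 + 4) = -5.
[PBC] = ½·(5·(4−6) + (-1)·(6−(52/9)) + 2·(52/9−4)) = ½·(-10 − 2/9 + 32/9) = -10/3, so the A-coordinate is (-10/3)/(-5) = 2/3.
[APC] = ½·(7·(52/9−6) + 5·(6−6) + 2·(6−(52/9))) = ½·(-14/9 + 0 + 4/9) = -5/9, so the B-coordinate is 1/9.
[ABP] = ½·(7·(4−(52/9)) + (-1)·(52/9−6) + 5·(6−4)) = ½·(-112/9 + 2/9 + 10) = -10/9, so the C-coordinate is 2/9.
Check: 2/3 + 1/9 + 2/9 = 1.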